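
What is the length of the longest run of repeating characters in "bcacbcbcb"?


Input: "bcacbcbcb"
Scanning for longest run:
  Position 1 ('c'): new char, reset run to 1
  Position 2 ('a'): new char, reset run to 1
  Position 3 ('c'): new char, reset run to 1
  Position 4 ('b'): new char, reset run to 1
  Position 5 ('c'): new char, reset run to 1
  Position 6 ('b'): new char, reset run to 1
  Position 7 ('c'): new char, reset run to 1
  Position 8 ('b'): new char, reset run to 1
Longest run: 'b' with length 1

1


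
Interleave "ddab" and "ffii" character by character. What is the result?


Interleaving "ddab" and "ffii":
  Position 0: 'd' from first, 'f' from second => "df"
  Position 1: 'd' from first, 'f' from second => "df"
  Position 2: 'a' from first, 'i' from second => "ai"
  Position 3: 'b' from first, 'i' from second => "bi"
Result: dfdfaibi

dfdfaibi


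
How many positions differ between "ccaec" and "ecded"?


Comparing "ccaec" and "ecded" position by position:
  Position 0: 'c' vs 'e' => DIFFER
  Position 1: 'c' vs 'c' => same
  Position 2: 'a' vs 'd' => DIFFER
  Position 3: 'e' vs 'e' => same
  Position 4: 'c' vs 'd' => DIFFER
Positions that differ: 3

3


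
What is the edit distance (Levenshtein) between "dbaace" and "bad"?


Computing edit distance: "dbaace" -> "bad"
DP table:
           b    a    d
      0    1    2    3
  d   1    1    2    2
  b   2    1    2    3
  a   3    2    1    2
  a   4    3    2    2
  c   5    4    3    3
  e   6    5    4    4
Edit distance = dp[6][3] = 4

4


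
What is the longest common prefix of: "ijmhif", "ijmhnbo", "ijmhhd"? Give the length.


Words: ijmhif, ijmhnbo, ijmhhd
  Position 0: all 'i' => match
  Position 1: all 'j' => match
  Position 2: all 'm' => match
  Position 3: all 'h' => match
  Position 4: ('i', 'n', 'h') => mismatch, stop
LCP = "ijmh" (length 4)

4


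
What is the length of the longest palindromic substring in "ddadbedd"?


Input: "ddadbedd"
Checking substrings for palindromes:
  [1:4] "dad" (len 3) => palindrome
  [0:2] "dd" (len 2) => palindrome
  [6:8] "dd" (len 2) => palindrome
Longest palindromic substring: "dad" with length 3

3


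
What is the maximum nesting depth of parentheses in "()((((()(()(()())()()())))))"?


Input: "()((((()(()(()())()()())))))"
Tracking depth:
  Position 0 '(': depth becomes 1
  Position 1 ')': depth becomes 0
  Position 2 '(': depth becomes 1
  Position 3 '(': depth becomes 2
  Position 4 '(': depth becomes 3
  Position 5 '(': depth becomes 4
  Position 6 '(': depth becomes 5
  Position 7 ')': depth becomes 4
  Position 8 '(': depth becomes 5
  Position 9 '(': depth becomes 6
  Position 10 ')': depth becomes 5
  Position 11 '(': depth becomes 6
  Position 12 '(': depth becomes 7
  Position 13 ')': depth becomes 6
  Position 14 '(': depth becomes 7
  Position 15 ')': depth becomes 6
  Position 16 ')': depth becomes 5
  Position 17 '(': depth becomes 6
  Position 18 ')': depth becomes 5
  Position 19 '(': depth becomes 6
  Position 20 ')': depth becomes 5
  Position 21 '(': depth becomes 6
  Position 22 ')': depth becomes 5
  Position 23 ')': depth becomes 4
  Position 24 ')': depth becomes 3
  Position 25 ')': depth becomes 2
  Position 26 ')': depth becomes 1
  Position 27 ')': depth becomes 0
Maximum depth reached: 7

7


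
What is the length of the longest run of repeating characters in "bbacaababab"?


Input: "bbacaababab"
Scanning for longest run:
  Position 1 ('b'): continues run of 'b', length=2
  Position 2 ('a'): new char, reset run to 1
  Position 3 ('c'): new char, reset run to 1
  Position 4 ('a'): new char, reset run to 1
  Position 5 ('a'): continues run of 'a', length=2
  Position 6 ('b'): new char, reset run to 1
  Position 7 ('a'): new char, reset run to 1
  Position 8 ('b'): new char, reset run to 1
  Position 9 ('a'): new char, reset run to 1
  Position 10 ('b'): new char, reset run to 1
Longest run: 'b' with length 2

2


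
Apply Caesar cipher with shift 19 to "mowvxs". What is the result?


Caesar cipher: shift "mowvxs" by 19
  'm' (pos 12) + 19 = pos 5 = 'f'
  'o' (pos 14) + 19 = pos 7 = 'h'
  'w' (pos 22) + 19 = pos 15 = 'p'
  'v' (pos 21) + 19 = pos 14 = 'o'
  'x' (pos 23) + 19 = pos 16 = 'q'
  's' (pos 18) + 19 = pos 11 = 'l'
Result: fhpoql

fhpoql


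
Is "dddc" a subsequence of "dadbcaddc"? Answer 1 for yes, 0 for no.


Check if "dddc" is a subsequence of "dadbcaddc"
Greedy scan:
  Position 0 ('d'): matches sub[0] = 'd'
  Position 1 ('a'): no match needed
  Position 2 ('d'): matches sub[1] = 'd'
  Position 3 ('b'): no match needed
  Position 4 ('c'): no match needed
  Position 5 ('a'): no match needed
  Position 6 ('d'): matches sub[2] = 'd'
  Position 7 ('d'): no match needed
  Position 8 ('c'): matches sub[3] = 'c'
All 4 characters matched => is a subsequence

1


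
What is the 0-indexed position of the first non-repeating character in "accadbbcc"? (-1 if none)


Input: accadbbcc
Character frequencies:
  'a': 2
  'b': 2
  'c': 4
  'd': 1
Scanning left to right for freq == 1:
  Position 0 ('a'): freq=2, skip
  Position 1 ('c'): freq=4, skip
  Position 2 ('c'): freq=4, skip
  Position 3 ('a'): freq=2, skip
  Position 4 ('d'): unique! => answer = 4

4


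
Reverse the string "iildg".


Input: iildg
Reading characters right to left:
  Position 4: 'g'
  Position 3: 'd'
  Position 2: 'l'
  Position 1: 'i'
  Position 0: 'i'
Reversed: gdlii

gdlii


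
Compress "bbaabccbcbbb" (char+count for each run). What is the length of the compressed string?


Input: bbaabccbcbbb
Runs:
  'b' x 2 => "b2"
  'a' x 2 => "a2"
  'b' x 1 => "b1"
  'c' x 2 => "c2"
  'b' x 1 => "b1"
  'c' x 1 => "c1"
  'b' x 3 => "b3"
Compressed: "b2a2b1c2b1c1b3"
Compressed length: 14

14


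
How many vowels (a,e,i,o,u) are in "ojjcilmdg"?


Input: ojjcilmdg
Checking each character:
  'o' at position 0: vowel (running total: 1)
  'j' at position 1: consonant
  'j' at position 2: consonant
  'c' at position 3: consonant
  'i' at position 4: vowel (running total: 2)
  'l' at position 5: consonant
  'm' at position 6: consonant
  'd' at position 7: consonant
  'g' at position 8: consonant
Total vowels: 2

2


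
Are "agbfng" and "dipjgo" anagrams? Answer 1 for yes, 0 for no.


Strings: "agbfng", "dipjgo"
Sorted first:  abfggn
Sorted second: dgijop
Differ at position 0: 'a' vs 'd' => not anagrams

0


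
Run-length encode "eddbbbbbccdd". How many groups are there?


Input: eddbbbbbccdd
Scanning for consecutive runs:
  Group 1: 'e' x 1 (positions 0-0)
  Group 2: 'd' x 2 (positions 1-2)
  Group 3: 'b' x 5 (positions 3-7)
  Group 4: 'c' x 2 (positions 8-9)
  Group 5: 'd' x 2 (positions 10-11)
Total groups: 5

5


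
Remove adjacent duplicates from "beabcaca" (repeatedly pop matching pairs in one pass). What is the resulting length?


Input: beabcaca
Stack-based adjacent duplicate removal:
  Read 'b': push. Stack: b
  Read 'e': push. Stack: be
  Read 'a': push. Stack: bea
  Read 'b': push. Stack: beab
  Read 'c': push. Stack: beabc
  Read 'a': push. Stack: beabca
  Read 'c': push. Stack: beabcac
  Read 'a': push. Stack: beabcaca
Final stack: "beabcaca" (length 8)

8


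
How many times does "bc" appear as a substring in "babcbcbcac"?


Searching for "bc" in "babcbcbcac"
Scanning each position:
  Position 0: "ba" => no
  Position 1: "ab" => no
  Position 2: "bc" => MATCH
  Position 3: "cb" => no
  Position 4: "bc" => MATCH
  Position 5: "cb" => no
  Position 6: "bc" => MATCH
  Position 7: "ca" => no
  Position 8: "ac" => no
Total occurrences: 3

3


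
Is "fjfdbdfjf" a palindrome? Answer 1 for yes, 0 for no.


Input: fjfdbdfjf
Reversed: fjfdbdfjf
  Compare pos 0 ('f') with pos 8 ('f'): match
  Compare pos 1 ('j') with pos 7 ('j'): match
  Compare pos 2 ('f') with pos 6 ('f'): match
  Compare pos 3 ('d') with pos 5 ('d'): match
Result: palindrome

1


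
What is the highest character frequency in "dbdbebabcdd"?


Input: dbdbebabcdd
Character counts:
  'a': 1
  'b': 4
  'c': 1
  'd': 4
  'e': 1
Maximum frequency: 4

4


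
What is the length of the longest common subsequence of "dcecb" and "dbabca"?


LCS of "dcecb" and "dbabca"
DP table:
           d    b    a    b    c    a
      0    0    0    0    0    0    0
  d   0    1    1    1    1    1    1
  c   0    1    1    1    1    2    2
  e   0    1    1    1    1    2    2
  c   0    1    1    1    1    2    2
  b   0    1    2    2    2    2    2
LCS length = dp[5][6] = 2

2


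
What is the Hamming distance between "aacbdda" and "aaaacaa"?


Comparing "aacbdda" and "aaaacaa" position by position:
  Position 0: 'a' vs 'a' => same
  Position 1: 'a' vs 'a' => same
  Position 2: 'c' vs 'a' => differ
  Position 3: 'b' vs 'a' => differ
  Position 4: 'd' vs 'c' => differ
  Position 5: 'd' vs 'a' => differ
  Position 6: 'a' vs 'a' => same
Total differences (Hamming distance): 4

4


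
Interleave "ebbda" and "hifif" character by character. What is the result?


Interleaving "ebbda" and "hifif":
  Position 0: 'e' from first, 'h' from second => "eh"
  Position 1: 'b' from first, 'i' from second => "bi"
  Position 2: 'b' from first, 'f' from second => "bf"
  Position 3: 'd' from first, 'i' from second => "di"
  Position 4: 'a' from first, 'f' from second => "af"
Result: ehbibfdiaf

ehbibfdiaf


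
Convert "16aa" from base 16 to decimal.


Input: "16aa" in base 16
Positional expansion:
  Digit '1' (value 1) x 16^3 = 4096
  Digit '6' (value 6) x 16^2 = 1536
  Digit 'a' (value 10) x 16^1 = 160
  Digit 'a' (value 10) x 16^0 = 10
Sum = 5802

5802


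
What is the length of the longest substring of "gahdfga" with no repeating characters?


Input: "gahdfga"
Sliding window (track last position of each char):
  Position 0 ('g'): window [0,0] length 1 -- new best
  Position 1 ('a'): window [0,1] length 2 -- new best
  Position 2 ('h'): window [0,2] length 3 -- new best
  Position 3 ('d'): window [0,3] length 4 -- new best
  Position 4 ('f'): window [0,4] length 5 -- new best
  Position 5 ('g'): repeat (last at 0), move window start to 1
  Position 5 ('g'): window [1,5] length 5
  Position 6 ('a'): repeat (last at 1), move window start to 2
  Position 6 ('a'): window [2,6] length 5
Longest substring with no repeats: "gahdf" with length 5

5


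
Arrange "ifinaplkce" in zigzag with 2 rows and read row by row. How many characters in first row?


Zigzag "ifinaplkce" into 2 rows:
Placing characters:
  'i' => row 0
  'f' => row 1
  'i' => row 0
  'n' => row 1
  'a' => row 0
  'p' => row 1
  'l' => row 0
  'k' => row 1
  'c' => row 0
  'e' => row 1
Rows:
  Row 0: "iialc"
  Row 1: "fnpke"
First row length: 5

5


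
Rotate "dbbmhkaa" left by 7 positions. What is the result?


Input: "dbbmhkaa", rotate left by 7
First 7 characters: "dbbmhka"
Remaining characters: "a"
Concatenate remaining + first: "a" + "dbbmhka" = "adbbmhka"

adbbmhka


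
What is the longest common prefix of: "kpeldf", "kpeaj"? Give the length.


Words: kpeldf, kpeaj
  Position 0: all 'k' => match
  Position 1: all 'p' => match
  Position 2: all 'e' => match
  Position 3: ('l', 'a') => mismatch, stop
LCP = "kpe" (length 3)

3


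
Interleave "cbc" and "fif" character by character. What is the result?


Interleaving "cbc" and "fif":
  Position 0: 'c' from first, 'f' from second => "cf"
  Position 1: 'b' from first, 'i' from second => "bi"
  Position 2: 'c' from first, 'f' from second => "cf"
Result: cfbicf

cfbicf


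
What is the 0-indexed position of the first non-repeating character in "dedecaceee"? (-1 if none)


Input: dedecaceee
Character frequencies:
  'a': 1
  'c': 2
  'd': 2
  'e': 5
Scanning left to right for freq == 1:
  Position 0 ('d'): freq=2, skip
  Position 1 ('e'): freq=5, skip
  Position 2 ('d'): freq=2, skip
  Position 3 ('e'): freq=5, skip
  Position 4 ('c'): freq=2, skip
  Position 5 ('a'): unique! => answer = 5

5


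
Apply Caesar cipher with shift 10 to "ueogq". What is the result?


Caesar cipher: shift "ueogq" by 10
  'u' (pos 20) + 10 = pos 4 = 'e'
  'e' (pos 4) + 10 = pos 14 = 'o'
  'o' (pos 14) + 10 = pos 24 = 'y'
  'g' (pos 6) + 10 = pos 16 = 'q'
  'q' (pos 16) + 10 = pos 0 = 'a'
Result: eoyqa

eoyqa


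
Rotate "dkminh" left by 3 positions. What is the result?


Input: "dkminh", rotate left by 3
First 3 characters: "dkm"
Remaining characters: "inh"
Concatenate remaining + first: "inh" + "dkm" = "inhdkm"

inhdkm


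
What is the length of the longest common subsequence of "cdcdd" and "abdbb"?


LCS of "cdcdd" and "abdbb"
DP table:
           a    b    d    b    b
      0    0    0    0    0    0
  c   0    0    0    0    0    0
  d   0    0    0    1    1    1
  c   0    0    0    1    1    1
  d   0    0    0    1    1    1
  d   0    0    0    1    1    1
LCS length = dp[5][5] = 1

1


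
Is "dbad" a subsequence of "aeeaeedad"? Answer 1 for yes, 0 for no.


Check if "dbad" is a subsequence of "aeeaeedad"
Greedy scan:
  Position 0 ('a'): no match needed
  Position 1 ('e'): no match needed
  Position 2 ('e'): no match needed
  Position 3 ('a'): no match needed
  Position 4 ('e'): no match needed
  Position 5 ('e'): no match needed
  Position 6 ('d'): matches sub[0] = 'd'
  Position 7 ('a'): no match needed
  Position 8 ('d'): no match needed
Only matched 1/4 characters => not a subsequence

0


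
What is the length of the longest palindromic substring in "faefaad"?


Input: "faefaad"
Checking substrings for palindromes:
  [4:6] "aa" (len 2) => palindrome
Longest palindromic substring: "aa" with length 2

2


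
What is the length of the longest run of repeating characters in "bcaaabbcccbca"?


Input: "bcaaabbcccbca"
Scanning for longest run:
  Position 1 ('c'): new char, reset run to 1
  Position 2 ('a'): new char, reset run to 1
  Position 3 ('a'): continues run of 'a', length=2
  Position 4 ('a'): continues run of 'a', length=3
  Position 5 ('b'): new char, reset run to 1
  Position 6 ('b'): continues run of 'b', length=2
  Position 7 ('c'): new char, reset run to 1
  Position 8 ('c'): continues run of 'c', length=2
  Position 9 ('c'): continues run of 'c', length=3
  Position 10 ('b'): new char, reset run to 1
  Position 11 ('c'): new char, reset run to 1
  Position 12 ('a'): new char, reset run to 1
Longest run: 'a' with length 3

3


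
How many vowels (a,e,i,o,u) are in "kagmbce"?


Input: kagmbce
Checking each character:
  'k' at position 0: consonant
  'a' at position 1: vowel (running total: 1)
  'g' at position 2: consonant
  'm' at position 3: consonant
  'b' at position 4: consonant
  'c' at position 5: consonant
  'e' at position 6: vowel (running total: 2)
Total vowels: 2

2


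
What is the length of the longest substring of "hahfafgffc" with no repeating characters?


Input: "hahfafgffc"
Sliding window (track last position of each char):
  Position 0 ('h'): window [0,0] length 1 -- new best
  Position 1 ('a'): window [0,1] length 2 -- new best
  Position 2 ('h'): repeat (last at 0), move window start to 1
  Position 2 ('h'): window [1,2] length 2
  Position 3 ('f'): window [1,3] length 3 -- new best
  Position 4 ('a'): repeat (last at 1), move window start to 2
  Position 4 ('a'): window [2,4] length 3
  Position 5 ('f'): repeat (last at 3), move window start to 4
  Position 5 ('f'): window [4,5] length 2
  Position 6 ('g'): window [4,6] length 3
  Position 7 ('f'): repeat (last at 5), move window start to 6
  Position 7 ('f'): window [6,7] length 2
  Position 8 ('f'): repeat (last at 7), move window start to 8
  Position 8 ('f'): window [8,8] length 1
  Position 9 ('c'): window [8,9] length 2
Longest substring with no repeats: "ahf" with length 3

3


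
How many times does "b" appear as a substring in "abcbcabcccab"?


Searching for "b" in "abcbcabcccab"
Scanning each position:
  Position 0: "a" => no
  Position 1: "b" => MATCH
  Position 2: "c" => no
  Position 3: "b" => MATCH
  Position 4: "c" => no
  Position 5: "a" => no
  Position 6: "b" => MATCH
  Position 7: "c" => no
  Position 8: "c" => no
  Position 9: "c" => no
  Position 10: "a" => no
  Position 11: "b" => MATCH
Total occurrences: 4

4


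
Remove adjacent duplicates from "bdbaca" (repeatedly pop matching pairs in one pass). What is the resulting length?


Input: bdbaca
Stack-based adjacent duplicate removal:
  Read 'b': push. Stack: b
  Read 'd': push. Stack: bd
  Read 'b': push. Stack: bdb
  Read 'a': push. Stack: bdba
  Read 'c': push. Stack: bdbac
  Read 'a': push. Stack: bdbaca
Final stack: "bdbaca" (length 6)

6


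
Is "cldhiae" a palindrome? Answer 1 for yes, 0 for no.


Input: cldhiae
Reversed: eaihdlc
  Compare pos 0 ('c') with pos 6 ('e'): MISMATCH
  Compare pos 1 ('l') with pos 5 ('a'): MISMATCH
  Compare pos 2 ('d') with pos 4 ('i'): MISMATCH
Result: not a palindrome

0


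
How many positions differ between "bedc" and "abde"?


Comparing "bedc" and "abde" position by position:
  Position 0: 'b' vs 'a' => DIFFER
  Position 1: 'e' vs 'b' => DIFFER
  Position 2: 'd' vs 'd' => same
  Position 3: 'c' vs 'e' => DIFFER
Positions that differ: 3

3


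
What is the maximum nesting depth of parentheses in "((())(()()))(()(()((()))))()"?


Input: "((())(()()))(()(()((()))))()"
Tracking depth:
  Position 0 '(': depth becomes 1
  Position 1 '(': depth becomes 2
  Position 2 '(': depth becomes 3
  Position 3 ')': depth becomes 2
  Position 4 ')': depth becomes 1
  Position 5 '(': depth becomes 2
  Position 6 '(': depth becomes 3
  Position 7 ')': depth becomes 2
  Position 8 '(': depth becomes 3
  Position 9 ')': depth becomes 2
  Position 10 ')': depth becomes 1
  Position 11 ')': depth becomes 0
  Position 12 '(': depth becomes 1
  Position 13 '(': depth becomes 2
  Position 14 ')': depth becomes 1
  Position 15 '(': depth becomes 2
  Position 16 '(': depth becomes 3
  Position 17 ')': depth becomes 2
  Position 18 '(': depth becomes 3
  Position 19 '(': depth becomes 4
  Position 20 '(': depth becomes 5
  Position 21 ')': depth becomes 4
  Position 22 ')': depth becomes 3
  Position 23 ')': depth becomes 2
  Position 24 ')': depth becomes 1
  Position 25 ')': depth becomes 0
  Position 26 '(': depth becomes 1
  Position 27 ')': depth becomes 0
Maximum depth reached: 5

5


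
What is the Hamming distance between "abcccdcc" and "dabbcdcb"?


Comparing "abcccdcc" and "dabbcdcb" position by position:
  Position 0: 'a' vs 'd' => differ
  Position 1: 'b' vs 'a' => differ
  Position 2: 'c' vs 'b' => differ
  Position 3: 'c' vs 'b' => differ
  Position 4: 'c' vs 'c' => same
  Position 5: 'd' vs 'd' => same
  Position 6: 'c' vs 'c' => same
  Position 7: 'c' vs 'b' => differ
Total differences (Hamming distance): 5

5


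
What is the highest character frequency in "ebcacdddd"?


Input: ebcacdddd
Character counts:
  'a': 1
  'b': 1
  'c': 2
  'd': 4
  'e': 1
Maximum frequency: 4

4


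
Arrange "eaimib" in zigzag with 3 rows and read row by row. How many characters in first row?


Zigzag "eaimib" into 3 rows:
Placing characters:
  'e' => row 0
  'a' => row 1
  'i' => row 2
  'm' => row 1
  'i' => row 0
  'b' => row 1
Rows:
  Row 0: "ei"
  Row 1: "amb"
  Row 2: "i"
First row length: 2

2


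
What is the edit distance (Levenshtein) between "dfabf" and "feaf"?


Computing edit distance: "dfabf" -> "feaf"
DP table:
           f    e    a    f
      0    1    2    3    4
  d   1    1    2    3    4
  f   2    1    2    3    3
  a   3    2    2    2    3
  b   4    3    3    3    3
  f   5    4    4    4    3
Edit distance = dp[5][4] = 3

3


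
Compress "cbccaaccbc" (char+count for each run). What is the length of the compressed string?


Input: cbccaaccbc
Runs:
  'c' x 1 => "c1"
  'b' x 1 => "b1"
  'c' x 2 => "c2"
  'a' x 2 => "a2"
  'c' x 2 => "c2"
  'b' x 1 => "b1"
  'c' x 1 => "c1"
Compressed: "c1b1c2a2c2b1c1"
Compressed length: 14

14


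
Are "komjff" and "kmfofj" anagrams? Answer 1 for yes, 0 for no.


Strings: "komjff", "kmfofj"
Sorted first:  ffjkmo
Sorted second: ffjkmo
Sorted forms match => anagrams

1


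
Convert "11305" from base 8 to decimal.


Input: "11305" in base 8
Positional expansion:
  Digit '1' (value 1) x 8^4 = 4096
  Digit '1' (value 1) x 8^3 = 512
  Digit '3' (value 3) x 8^2 = 192
  Digit '0' (value 0) x 8^1 = 0
  Digit '5' (value 5) x 8^0 = 5
Sum = 4805

4805


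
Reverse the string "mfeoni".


Input: mfeoni
Reading characters right to left:
  Position 5: 'i'
  Position 4: 'n'
  Position 3: 'o'
  Position 2: 'e'
  Position 1: 'f'
  Position 0: 'm'
Reversed: inoefm

inoefm


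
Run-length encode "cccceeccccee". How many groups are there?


Input: cccceeccccee
Scanning for consecutive runs:
  Group 1: 'c' x 4 (positions 0-3)
  Group 2: 'e' x 2 (positions 4-5)
  Group 3: 'c' x 4 (positions 6-9)
  Group 4: 'e' x 2 (positions 10-11)
Total groups: 4

4


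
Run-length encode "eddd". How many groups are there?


Input: eddd
Scanning for consecutive runs:
  Group 1: 'e' x 1 (positions 0-0)
  Group 2: 'd' x 3 (positions 1-3)
Total groups: 2

2


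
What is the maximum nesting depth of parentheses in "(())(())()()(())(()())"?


Input: "(())(())()()(())(()())"
Tracking depth:
  Position 0 '(': depth becomes 1
  Position 1 '(': depth becomes 2
  Position 2 ')': depth becomes 1
  Position 3 ')': depth becomes 0
  Position 4 '(': depth becomes 1
  Position 5 '(': depth becomes 2
  Position 6 ')': depth becomes 1
  Position 7 ')': depth becomes 0
  Position 8 '(': depth becomes 1
  Position 9 ')': depth becomes 0
  Position 10 '(': depth becomes 1
  Position 11 ')': depth becomes 0
  Position 12 '(': depth becomes 1
  Position 13 '(': depth becomes 2
  Position 14 ')': depth becomes 1
  Position 15 ')': depth becomes 0
  Position 16 '(': depth becomes 1
  Position 17 '(': depth becomes 2
  Position 18 ')': depth becomes 1
  Position 19 '(': depth becomes 2
  Position 20 ')': depth becomes 1
  Position 21 ')': depth becomes 0
Maximum depth reached: 2

2


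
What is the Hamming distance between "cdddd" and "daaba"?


Comparing "cdddd" and "daaba" position by position:
  Position 0: 'c' vs 'd' => differ
  Position 1: 'd' vs 'a' => differ
  Position 2: 'd' vs 'a' => differ
  Position 3: 'd' vs 'b' => differ
  Position 4: 'd' vs 'a' => differ
Total differences (Hamming distance): 5

5


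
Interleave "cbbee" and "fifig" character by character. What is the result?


Interleaving "cbbee" and "fifig":
  Position 0: 'c' from first, 'f' from second => "cf"
  Position 1: 'b' from first, 'i' from second => "bi"
  Position 2: 'b' from first, 'f' from second => "bf"
  Position 3: 'e' from first, 'i' from second => "ei"
  Position 4: 'e' from first, 'g' from second => "eg"
Result: cfbibfeieg

cfbibfeieg


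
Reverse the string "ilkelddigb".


Input: ilkelddigb
Reading characters right to left:
  Position 9: 'b'
  Position 8: 'g'
  Position 7: 'i'
  Position 6: 'd'
  Position 5: 'd'
  Position 4: 'l'
  Position 3: 'e'
  Position 2: 'k'
  Position 1: 'l'
  Position 0: 'i'
Reversed: bgiddlekli

bgiddlekli


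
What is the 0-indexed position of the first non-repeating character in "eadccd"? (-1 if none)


Input: eadccd
Character frequencies:
  'a': 1
  'c': 2
  'd': 2
  'e': 1
Scanning left to right for freq == 1:
  Position 0 ('e'): unique! => answer = 0

0


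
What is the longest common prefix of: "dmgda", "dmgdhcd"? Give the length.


Words: dmgda, dmgdhcd
  Position 0: all 'd' => match
  Position 1: all 'm' => match
  Position 2: all 'g' => match
  Position 3: all 'd' => match
  Position 4: ('a', 'h') => mismatch, stop
LCP = "dmgd" (length 4)

4


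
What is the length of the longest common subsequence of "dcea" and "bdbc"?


LCS of "dcea" and "bdbc"
DP table:
           b    d    b    c
      0    0    0    0    0
  d   0    0    1    1    1
  c   0    0    1    1    2
  e   0    0    1    1    2
  a   0    0    1    1    2
LCS length = dp[4][4] = 2

2


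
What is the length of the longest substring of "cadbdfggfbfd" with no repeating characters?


Input: "cadbdfggfbfd"
Sliding window (track last position of each char):
  Position 0 ('c'): window [0,0] length 1 -- new best
  Position 1 ('a'): window [0,1] length 2 -- new best
  Position 2 ('d'): window [0,2] length 3 -- new best
  Position 3 ('b'): window [0,3] length 4 -- new best
  Position 4 ('d'): repeat (last at 2), move window start to 3
  Position 4 ('d'): window [3,4] length 2
  Position 5 ('f'): window [3,5] length 3
  Position 6 ('g'): window [3,6] length 4
  Position 7 ('g'): repeat (last at 6), move window start to 7
  Position 7 ('g'): window [7,7] length 1
  Position 8 ('f'): window [7,8] length 2
  Position 9 ('b'): window [7,9] length 3
  Position 10 ('f'): repeat (last at 8), move window start to 9
  Position 10 ('f'): window [9,10] length 2
  Position 11 ('d'): window [9,11] length 3
Longest substring with no repeats: "cadb" with length 4

4


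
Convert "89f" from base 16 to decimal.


Input: "89f" in base 16
Positional expansion:
  Digit '8' (value 8) x 16^2 = 2048
  Digit '9' (value 9) x 16^1 = 144
  Digit 'f' (value 15) x 16^0 = 15
Sum = 2207

2207


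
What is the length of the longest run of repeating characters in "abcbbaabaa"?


Input: "abcbbaabaa"
Scanning for longest run:
  Position 1 ('b'): new char, reset run to 1
  Position 2 ('c'): new char, reset run to 1
  Position 3 ('b'): new char, reset run to 1
  Position 4 ('b'): continues run of 'b', length=2
  Position 5 ('a'): new char, reset run to 1
  Position 6 ('a'): continues run of 'a', length=2
  Position 7 ('b'): new char, reset run to 1
  Position 8 ('a'): new char, reset run to 1
  Position 9 ('a'): continues run of 'a', length=2
Longest run: 'b' with length 2

2


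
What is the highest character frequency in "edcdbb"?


Input: edcdbb
Character counts:
  'b': 2
  'c': 1
  'd': 2
  'e': 1
Maximum frequency: 2

2


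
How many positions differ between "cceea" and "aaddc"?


Comparing "cceea" and "aaddc" position by position:
  Position 0: 'c' vs 'a' => DIFFER
  Position 1: 'c' vs 'a' => DIFFER
  Position 2: 'e' vs 'd' => DIFFER
  Position 3: 'e' vs 'd' => DIFFER
  Position 4: 'a' vs 'c' => DIFFER
Positions that differ: 5

5


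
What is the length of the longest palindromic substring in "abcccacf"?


Input: "abcccacf"
Checking substrings for palindromes:
  [2:5] "ccc" (len 3) => palindrome
  [4:7] "cac" (len 3) => palindrome
  [2:4] "cc" (len 2) => palindrome
  [3:5] "cc" (len 2) => palindrome
Longest palindromic substring: "ccc" with length 3

3


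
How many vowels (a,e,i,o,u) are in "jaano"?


Input: jaano
Checking each character:
  'j' at position 0: consonant
  'a' at position 1: vowel (running total: 1)
  'a' at position 2: vowel (running total: 2)
  'n' at position 3: consonant
  'o' at position 4: vowel (running total: 3)
Total vowels: 3

3


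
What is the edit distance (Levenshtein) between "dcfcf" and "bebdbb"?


Computing edit distance: "dcfcf" -> "bebdbb"
DP table:
           b    e    b    d    b    b
      0    1    2    3    4    5    6
  d   1    1    2    3    3    4    5
  c   2    2    2    3    4    4    5
  f   3    3    3    3    4    5    5
  c   4    4    4    4    4    5    6
  f   5    5    5    5    5    5    6
Edit distance = dp[5][6] = 6

6


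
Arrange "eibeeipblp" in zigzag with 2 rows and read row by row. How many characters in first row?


Zigzag "eibeeipblp" into 2 rows:
Placing characters:
  'e' => row 0
  'i' => row 1
  'b' => row 0
  'e' => row 1
  'e' => row 0
  'i' => row 1
  'p' => row 0
  'b' => row 1
  'l' => row 0
  'p' => row 1
Rows:
  Row 0: "ebepl"
  Row 1: "ieibp"
First row length: 5

5


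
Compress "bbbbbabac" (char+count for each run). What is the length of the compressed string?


Input: bbbbbabac
Runs:
  'b' x 5 => "b5"
  'a' x 1 => "a1"
  'b' x 1 => "b1"
  'a' x 1 => "a1"
  'c' x 1 => "c1"
Compressed: "b5a1b1a1c1"
Compressed length: 10

10


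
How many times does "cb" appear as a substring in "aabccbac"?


Searching for "cb" in "aabccbac"
Scanning each position:
  Position 0: "aa" => no
  Position 1: "ab" => no
  Position 2: "bc" => no
  Position 3: "cc" => no
  Position 4: "cb" => MATCH
  Position 5: "ba" => no
  Position 6: "ac" => no
Total occurrences: 1

1


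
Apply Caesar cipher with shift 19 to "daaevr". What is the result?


Caesar cipher: shift "daaevr" by 19
  'd' (pos 3) + 19 = pos 22 = 'w'
  'a' (pos 0) + 19 = pos 19 = 't'
  'a' (pos 0) + 19 = pos 19 = 't'
  'e' (pos 4) + 19 = pos 23 = 'x'
  'v' (pos 21) + 19 = pos 14 = 'o'
  'r' (pos 17) + 19 = pos 10 = 'k'
Result: wttxok

wttxok


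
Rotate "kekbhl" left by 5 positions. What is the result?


Input: "kekbhl", rotate left by 5
First 5 characters: "kekbh"
Remaining characters: "l"
Concatenate remaining + first: "l" + "kekbh" = "lkekbh"

lkekbh


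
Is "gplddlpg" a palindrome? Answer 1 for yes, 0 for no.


Input: gplddlpg
Reversed: gplddlpg
  Compare pos 0 ('g') with pos 7 ('g'): match
  Compare pos 1 ('p') with pos 6 ('p'): match
  Compare pos 2 ('l') with pos 5 ('l'): match
  Compare pos 3 ('d') with pos 4 ('d'): match
Result: palindrome

1


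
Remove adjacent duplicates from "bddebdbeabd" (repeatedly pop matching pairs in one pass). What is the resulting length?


Input: bddebdbeabd
Stack-based adjacent duplicate removal:
  Read 'b': push. Stack: b
  Read 'd': push. Stack: bd
  Read 'd': matches stack top 'd' => pop. Stack: b
  Read 'e': push. Stack: be
  Read 'b': push. Stack: beb
  Read 'd': push. Stack: bebd
  Read 'b': push. Stack: bebdb
  Read 'e': push. Stack: bebdbe
  Read 'a': push. Stack: bebdbea
  Read 'b': push. Stack: bebdbeab
  Read 'd': push. Stack: bebdbeabd
Final stack: "bebdbeabd" (length 9)

9


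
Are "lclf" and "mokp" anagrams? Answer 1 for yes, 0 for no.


Strings: "lclf", "mokp"
Sorted first:  cfll
Sorted second: kmop
Differ at position 0: 'c' vs 'k' => not anagrams

0


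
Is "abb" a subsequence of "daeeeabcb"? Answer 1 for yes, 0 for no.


Check if "abb" is a subsequence of "daeeeabcb"
Greedy scan:
  Position 0 ('d'): no match needed
  Position 1 ('a'): matches sub[0] = 'a'
  Position 2 ('e'): no match needed
  Position 3 ('e'): no match needed
  Position 4 ('e'): no match needed
  Position 5 ('a'): no match needed
  Position 6 ('b'): matches sub[1] = 'b'
  Position 7 ('c'): no match needed
  Position 8 ('b'): matches sub[2] = 'b'
All 3 characters matched => is a subsequence

1


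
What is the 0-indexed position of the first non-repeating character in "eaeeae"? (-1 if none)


Input: eaeeae
Character frequencies:
  'a': 2
  'e': 4
Scanning left to right for freq == 1:
  Position 0 ('e'): freq=4, skip
  Position 1 ('a'): freq=2, skip
  Position 2 ('e'): freq=4, skip
  Position 3 ('e'): freq=4, skip
  Position 4 ('a'): freq=2, skip
  Position 5 ('e'): freq=4, skip
  No unique character found => answer = -1

-1


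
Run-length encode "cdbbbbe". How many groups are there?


Input: cdbbbbe
Scanning for consecutive runs:
  Group 1: 'c' x 1 (positions 0-0)
  Group 2: 'd' x 1 (positions 1-1)
  Group 3: 'b' x 4 (positions 2-5)
  Group 4: 'e' x 1 (positions 6-6)
Total groups: 4

4


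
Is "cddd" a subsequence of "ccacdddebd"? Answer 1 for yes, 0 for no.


Check if "cddd" is a subsequence of "ccacdddebd"
Greedy scan:
  Position 0 ('c'): matches sub[0] = 'c'
  Position 1 ('c'): no match needed
  Position 2 ('a'): no match needed
  Position 3 ('c'): no match needed
  Position 4 ('d'): matches sub[1] = 'd'
  Position 5 ('d'): matches sub[2] = 'd'
  Position 6 ('d'): matches sub[3] = 'd'
  Position 7 ('e'): no match needed
  Position 8 ('b'): no match needed
  Position 9 ('d'): no match needed
All 4 characters matched => is a subsequence

1


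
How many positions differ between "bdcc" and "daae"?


Comparing "bdcc" and "daae" position by position:
  Position 0: 'b' vs 'd' => DIFFER
  Position 1: 'd' vs 'a' => DIFFER
  Position 2: 'c' vs 'a' => DIFFER
  Position 3: 'c' vs 'e' => DIFFER
Positions that differ: 4

4


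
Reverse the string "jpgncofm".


Input: jpgncofm
Reading characters right to left:
  Position 7: 'm'
  Position 6: 'f'
  Position 5: 'o'
  Position 4: 'c'
  Position 3: 'n'
  Position 2: 'g'
  Position 1: 'p'
  Position 0: 'j'
Reversed: mfocngpj

mfocngpj


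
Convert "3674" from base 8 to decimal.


Input: "3674" in base 8
Positional expansion:
  Digit '3' (value 3) x 8^3 = 1536
  Digit '6' (value 6) x 8^2 = 384
  Digit '7' (value 7) x 8^1 = 56
  Digit '4' (value 4) x 8^0 = 4
Sum = 1980

1980


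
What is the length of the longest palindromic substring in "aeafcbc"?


Input: "aeafcbc"
Checking substrings for palindromes:
  [0:3] "aea" (len 3) => palindrome
  [4:7] "cbc" (len 3) => palindrome
Longest palindromic substring: "aea" with length 3

3


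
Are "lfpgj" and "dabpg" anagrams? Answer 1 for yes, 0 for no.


Strings: "lfpgj", "dabpg"
Sorted first:  fgjlp
Sorted second: abdgp
Differ at position 0: 'f' vs 'a' => not anagrams

0


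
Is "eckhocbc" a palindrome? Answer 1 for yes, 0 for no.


Input: eckhocbc
Reversed: cbcohkce
  Compare pos 0 ('e') with pos 7 ('c'): MISMATCH
  Compare pos 1 ('c') with pos 6 ('b'): MISMATCH
  Compare pos 2 ('k') with pos 5 ('c'): MISMATCH
  Compare pos 3 ('h') with pos 4 ('o'): MISMATCH
Result: not a palindrome

0


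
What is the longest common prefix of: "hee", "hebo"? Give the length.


Words: hee, hebo
  Position 0: all 'h' => match
  Position 1: all 'e' => match
  Position 2: ('e', 'b') => mismatch, stop
LCP = "he" (length 2)

2


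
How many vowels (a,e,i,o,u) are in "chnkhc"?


Input: chnkhc
Checking each character:
  'c' at position 0: consonant
  'h' at position 1: consonant
  'n' at position 2: consonant
  'k' at position 3: consonant
  'h' at position 4: consonant
  'c' at position 5: consonant
Total vowels: 0

0


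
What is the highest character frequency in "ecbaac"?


Input: ecbaac
Character counts:
  'a': 2
  'b': 1
  'c': 2
  'e': 1
Maximum frequency: 2

2


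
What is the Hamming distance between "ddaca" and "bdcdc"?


Comparing "ddaca" and "bdcdc" position by position:
  Position 0: 'd' vs 'b' => differ
  Position 1: 'd' vs 'd' => same
  Position 2: 'a' vs 'c' => differ
  Position 3: 'c' vs 'd' => differ
  Position 4: 'a' vs 'c' => differ
Total differences (Hamming distance): 4

4


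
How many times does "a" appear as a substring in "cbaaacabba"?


Searching for "a" in "cbaaacabba"
Scanning each position:
  Position 0: "c" => no
  Position 1: "b" => no
  Position 2: "a" => MATCH
  Position 3: "a" => MATCH
  Position 4: "a" => MATCH
  Position 5: "c" => no
  Position 6: "a" => MATCH
  Position 7: "b" => no
  Position 8: "b" => no
  Position 9: "a" => MATCH
Total occurrences: 5

5


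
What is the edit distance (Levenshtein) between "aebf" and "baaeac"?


Computing edit distance: "aebf" -> "baaeac"
DP table:
           b    a    a    e    a    c
      0    1    2    3    4    5    6
  a   1    1    1    2    3    4    5
  e   2    2    2    2    2    3    4
  b   3    2    3    3    3    3    4
  f   4    3    3    4    4    4    4
Edit distance = dp[4][6] = 4

4


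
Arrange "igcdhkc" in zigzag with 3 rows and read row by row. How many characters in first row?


Zigzag "igcdhkc" into 3 rows:
Placing characters:
  'i' => row 0
  'g' => row 1
  'c' => row 2
  'd' => row 1
  'h' => row 0
  'k' => row 1
  'c' => row 2
Rows:
  Row 0: "ih"
  Row 1: "gdk"
  Row 2: "cc"
First row length: 2

2


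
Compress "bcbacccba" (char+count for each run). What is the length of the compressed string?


Input: bcbacccba
Runs:
  'b' x 1 => "b1"
  'c' x 1 => "c1"
  'b' x 1 => "b1"
  'a' x 1 => "a1"
  'c' x 3 => "c3"
  'b' x 1 => "b1"
  'a' x 1 => "a1"
Compressed: "b1c1b1a1c3b1a1"
Compressed length: 14

14


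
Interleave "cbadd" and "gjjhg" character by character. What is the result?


Interleaving "cbadd" and "gjjhg":
  Position 0: 'c' from first, 'g' from second => "cg"
  Position 1: 'b' from first, 'j' from second => "bj"
  Position 2: 'a' from first, 'j' from second => "aj"
  Position 3: 'd' from first, 'h' from second => "dh"
  Position 4: 'd' from first, 'g' from second => "dg"
Result: cgbjajdhdg

cgbjajdhdg


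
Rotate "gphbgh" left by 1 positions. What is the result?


Input: "gphbgh", rotate left by 1
First 1 characters: "g"
Remaining characters: "phbgh"
Concatenate remaining + first: "phbgh" + "g" = "phbghg"

phbghg


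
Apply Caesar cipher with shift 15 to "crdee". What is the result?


Caesar cipher: shift "crdee" by 15
  'c' (pos 2) + 15 = pos 17 = 'r'
  'r' (pos 17) + 15 = pos 6 = 'g'
  'd' (pos 3) + 15 = pos 18 = 's'
  'e' (pos 4) + 15 = pos 19 = 't'
  'e' (pos 4) + 15 = pos 19 = 't'
Result: rgstt

rgstt


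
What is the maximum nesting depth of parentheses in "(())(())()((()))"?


Input: "(())(())()((()))"
Tracking depth:
  Position 0 '(': depth becomes 1
  Position 1 '(': depth becomes 2
  Position 2 ')': depth becomes 1
  Position 3 ')': depth becomes 0
  Position 4 '(': depth becomes 1
  Position 5 '(': depth becomes 2
  Position 6 ')': depth becomes 1
  Position 7 ')': depth becomes 0
  Position 8 '(': depth becomes 1
  Position 9 ')': depth becomes 0
  Position 10 '(': depth becomes 1
  Position 11 '(': depth becomes 2
  Position 12 '(': depth becomes 3
  Position 13 ')': depth becomes 2
  Position 14 ')': depth becomes 1
  Position 15 ')': depth becomes 0
Maximum depth reached: 3

3


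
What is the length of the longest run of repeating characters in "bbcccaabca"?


Input: "bbcccaabca"
Scanning for longest run:
  Position 1 ('b'): continues run of 'b', length=2
  Position 2 ('c'): new char, reset run to 1
  Position 3 ('c'): continues run of 'c', length=2
  Position 4 ('c'): continues run of 'c', length=3
  Position 5 ('a'): new char, reset run to 1
  Position 6 ('a'): continues run of 'a', length=2
  Position 7 ('b'): new char, reset run to 1
  Position 8 ('c'): new char, reset run to 1
  Position 9 ('a'): new char, reset run to 1
Longest run: 'c' with length 3

3


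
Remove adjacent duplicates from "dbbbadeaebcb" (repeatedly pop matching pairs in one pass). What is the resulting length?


Input: dbbbadeaebcb
Stack-based adjacent duplicate removal:
  Read 'd': push. Stack: d
  Read 'b': push. Stack: db
  Read 'b': matches stack top 'b' => pop. Stack: d
  Read 'b': push. Stack: db
  Read 'a': push. Stack: dba
  Read 'd': push. Stack: dbad
  Read 'e': push. Stack: dbade
  Read 'a': push. Stack: dbadea
  Read 'e': push. Stack: dbadeae
  Read 'b': push. Stack: dbadeaeb
  Read 'c': push. Stack: dbadeaebc
  Read 'b': push. Stack: dbadeaebcb
Final stack: "dbadeaebcb" (length 10)

10


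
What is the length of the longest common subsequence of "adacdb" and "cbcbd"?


LCS of "adacdb" and "cbcbd"
DP table:
           c    b    c    b    d
      0    0    0    0    0    0
  a   0    0    0    0    0    0
  d   0    0    0    0    0    1
  a   0    0    0    0    0    1
  c   0    1    1    1    1    1
  d   0    1    1    1    1    2
  b   0    1    2    2    2    2
LCS length = dp[6][5] = 2

2


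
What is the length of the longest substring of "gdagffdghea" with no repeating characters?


Input: "gdagffdghea"
Sliding window (track last position of each char):
  Position 0 ('g'): window [0,0] length 1 -- new best
  Position 1 ('d'): window [0,1] length 2 -- new best
  Position 2 ('a'): window [0,2] length 3 -- new best
  Position 3 ('g'): repeat (last at 0), move window start to 1
  Position 3 ('g'): window [1,3] length 3
  Position 4 ('f'): window [1,4] length 4 -- new best
  Position 5 ('f'): repeat (last at 4), move window start to 5
  Position 5 ('f'): window [5,5] length 1
  Position 6 ('d'): window [5,6] length 2
  Position 7 ('g'): window [5,7] length 3
  Position 8 ('h'): window [5,8] length 4
  Position 9 ('e'): window [5,9] length 5 -- new best
  Position 10 ('a'): window [5,10] length 6 -- new best
Longest substring with no repeats: "fdghea" with length 6

6


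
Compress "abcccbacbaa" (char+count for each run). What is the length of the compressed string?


Input: abcccbacbaa
Runs:
  'a' x 1 => "a1"
  'b' x 1 => "b1"
  'c' x 3 => "c3"
  'b' x 1 => "b1"
  'a' x 1 => "a1"
  'c' x 1 => "c1"
  'b' x 1 => "b1"
  'a' x 2 => "a2"
Compressed: "a1b1c3b1a1c1b1a2"
Compressed length: 16

16
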